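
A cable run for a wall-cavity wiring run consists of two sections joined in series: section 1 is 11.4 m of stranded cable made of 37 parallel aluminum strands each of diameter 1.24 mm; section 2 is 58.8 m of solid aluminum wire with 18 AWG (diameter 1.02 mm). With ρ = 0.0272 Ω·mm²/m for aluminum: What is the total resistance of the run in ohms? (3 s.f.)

ρ = 0.0272 Ω·mm²/m = 2.72×10^-8 Ω·m
Section 1: A_strand = π(6.2000e-04)² = 1.208e-06 m²; R₁ = ρL/(N·A_s) = (2.72×10^-8)(11.4)/(37×1.208e-06) = 0.00694 Ω
Section 2: A = π(1.02/2 mm)² = π(5.1000e-04 m)² = 8.171e-07 m²
R₂ = (2.72×10^-8)(58.8)/(8.171e-07) = 1.957 Ω
R = R₁ + R₂ = 1.96 Ω

1.96 Ω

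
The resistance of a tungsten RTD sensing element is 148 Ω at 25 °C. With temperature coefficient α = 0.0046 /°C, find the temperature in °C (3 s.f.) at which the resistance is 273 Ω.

209 °C

R = R₀(1 + α(T − T₀)) ⇒ T = T₀ + (R/R₀ − 1)/α
T = 25 + (273/148 − 1)/0.0046 = 25 + (0.8446)/0.0046 = 209 °C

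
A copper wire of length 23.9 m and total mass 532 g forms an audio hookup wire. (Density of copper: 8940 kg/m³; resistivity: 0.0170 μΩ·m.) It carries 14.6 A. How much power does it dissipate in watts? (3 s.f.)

34.8 W

ρ = 0.0170 μΩ·m = 1.70×10^-8 Ω·m
A = m/(density·L) = 0.532/(8940×23.9) = 2.4899e-06 m²
R = ρL/A = (1.70×10^-8)(23.9)/(2.4899e-06) = 0.1632 Ω
P = I²R = (14.6)² × 0.1632 = 34.8 W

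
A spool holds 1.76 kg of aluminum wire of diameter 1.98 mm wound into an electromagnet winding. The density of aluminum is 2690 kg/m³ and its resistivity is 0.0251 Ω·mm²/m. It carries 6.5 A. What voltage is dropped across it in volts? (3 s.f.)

11.3 V

ρ = 0.0251 Ω·mm²/m = 2.51×10^-8 Ω·m
A = π(d/2)² = π(9.9000e-04 m)² = 3.0791e-06 m²
L = m/(density·A) = 1.76/(2690×3.0791e-06) = 212.5 m
R = ρL/A = (2.51×10^-8)(212.5)/(3.0791e-06) = 1.732 Ω
V = IR = 6.5 × 1.732 = 11.3 V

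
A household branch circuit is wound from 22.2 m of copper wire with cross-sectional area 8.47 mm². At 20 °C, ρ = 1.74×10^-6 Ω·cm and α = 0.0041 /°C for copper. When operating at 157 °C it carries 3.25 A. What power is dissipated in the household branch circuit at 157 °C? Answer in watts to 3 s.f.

ρ = 1.74×10^-6 Ω·cm = 1.74×10^-8 Ω·m
A = 8.47 mm² = 8.470e-06 m²
R₍20₎ = ρL/A = (1.74×10^-8)(22.2)/(8.470e-06) = 0.04561 Ω
R₍157₎ = R₍20₎(1 + αΔT) = 0.04561 × (1 + 0.0041×137) = 0.07122 Ω
P = I²R = (3.25)² × 0.07122 = 0.752 W

0.752 W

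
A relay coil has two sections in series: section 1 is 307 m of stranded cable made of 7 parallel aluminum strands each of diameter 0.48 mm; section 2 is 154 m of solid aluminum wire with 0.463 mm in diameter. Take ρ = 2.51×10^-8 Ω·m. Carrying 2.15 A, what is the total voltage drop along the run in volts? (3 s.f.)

62.4 V

Section 1: A_strand = π(2.4000e-04)² = 1.810e-07 m²; R₁ = ρL/(N·A_s) = (2.51×10^-8)(307)/(7×1.810e-07) = 6.083 Ω
Section 2: A = π(d/2)² = π(2.3150e-04 m)² = 1.684e-07 m²
R₂ = (2.51×10^-8)(154)/(1.684e-07) = 22.96 Ω
R = R₁ + R₂ = 29.04 Ω
V = IR = 2.15 × 29.04 = 62.4 V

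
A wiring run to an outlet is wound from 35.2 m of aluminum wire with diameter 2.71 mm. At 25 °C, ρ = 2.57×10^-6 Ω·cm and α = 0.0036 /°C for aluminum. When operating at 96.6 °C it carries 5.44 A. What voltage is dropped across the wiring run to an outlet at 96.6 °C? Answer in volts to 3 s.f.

ρ = 2.57×10^-6 Ω·cm = 2.57×10^-8 Ω·m
A = π(d/2)² = π(1.3550e-03 m)² = 5.768e-06 m²
R₍25₎ = ρL/A = (2.57×10^-8)(35.2)/(5.768e-06) = 0.1568 Ω
R₍96.6₎ = R₍25₎(1 + αΔT) = 0.1568 × (1 + 0.0036×71.6) = 0.1973 Ω
V = IR = 5.44 × 0.1973 = 1.07 V

1.07 V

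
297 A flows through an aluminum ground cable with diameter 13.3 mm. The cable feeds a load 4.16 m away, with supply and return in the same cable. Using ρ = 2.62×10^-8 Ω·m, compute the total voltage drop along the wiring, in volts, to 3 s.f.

A = π(d/2)² = π(6.6500e-03 m)² = 1.389e-04 m²
Total conductor length (both ways) L = 2 × 4.16 = 8.32 m
R = ρL/A = (2.62×10^-8)(8.32)/(1.389e-04) = 0.001569 Ω
V = IR = 297 × 0.001569 = 0.466 V

0.466 V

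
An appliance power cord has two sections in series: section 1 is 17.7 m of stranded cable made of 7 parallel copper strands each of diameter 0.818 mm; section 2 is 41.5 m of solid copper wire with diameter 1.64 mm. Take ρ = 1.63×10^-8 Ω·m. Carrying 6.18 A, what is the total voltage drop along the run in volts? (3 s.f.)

Section 1: A_strand = π(4.0900e-04)² = 5.255e-07 m²; R₁ = ρL/(N·A_s) = (1.63×10^-8)(17.7)/(7×5.255e-07) = 0.07843 Ω
Section 2: A = π(d/2)² = π(8.2000e-04 m)² = 2.112e-06 m²
R₂ = (1.63×10^-8)(41.5)/(2.112e-06) = 0.3202 Ω
R = R₁ + R₂ = 0.3987 Ω
V = IR = 6.18 × 0.3987 = 2.46 V

2.46 V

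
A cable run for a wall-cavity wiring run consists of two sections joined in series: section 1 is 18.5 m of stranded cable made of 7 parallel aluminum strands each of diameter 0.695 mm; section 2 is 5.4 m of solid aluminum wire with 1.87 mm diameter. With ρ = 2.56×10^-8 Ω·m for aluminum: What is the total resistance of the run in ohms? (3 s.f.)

0.229 Ω

Section 1: A_strand = π(3.4750e-04)² = 3.794e-07 m²; R₁ = ρL/(N·A_s) = (2.56×10^-8)(18.5)/(7×3.794e-07) = 0.1783 Ω
Section 2: A = π(d/2)² = π(9.3500e-04 m)² = 2.746e-06 m²
R₂ = (2.56×10^-8)(5.4)/(2.746e-06) = 0.05033 Ω
R = R₁ + R₂ = 0.229 Ω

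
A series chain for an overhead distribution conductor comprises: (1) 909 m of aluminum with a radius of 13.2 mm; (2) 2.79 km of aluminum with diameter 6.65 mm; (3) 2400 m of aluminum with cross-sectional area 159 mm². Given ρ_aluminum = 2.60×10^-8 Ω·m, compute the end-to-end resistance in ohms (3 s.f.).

2.52 Ω

Seg 1: A = πr² = π(1.3200e-02 m)² = 5.474e-04 m²
R_1 = (2.60×10^-8)(909)/(5.474e-04) = 0.04318 Ω
Seg 2: A = π(d/2)² = π(3.3250e-03 m)² = 3.473e-05 m²
R_2 = (2.60×10^-8)(2790)/(3.473e-05) = 2.089 Ω
Seg 3: A = 159 mm² = 1.590e-04 m²
R_3 = (2.60×10^-8)(2400)/(1.590e-04) = 0.3925 Ω
R_total = R_1 + R_2 + R_3 = 2.52 Ω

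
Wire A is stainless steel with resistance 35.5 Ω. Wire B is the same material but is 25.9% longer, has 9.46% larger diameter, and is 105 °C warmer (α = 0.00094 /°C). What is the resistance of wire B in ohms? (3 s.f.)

41.0 Ω

R ∝ ρL/d² with ρ ∝ (1+αΔT), so R_B/R_A = (1 + 25.9/100) × (1 + 9.46/100)⁻² × (1 + 0.00094×105)
= 1.259 × 0.8346 × 1.099 = 1.155
R_B = 1.155 × 35.5 = 41.0 Ω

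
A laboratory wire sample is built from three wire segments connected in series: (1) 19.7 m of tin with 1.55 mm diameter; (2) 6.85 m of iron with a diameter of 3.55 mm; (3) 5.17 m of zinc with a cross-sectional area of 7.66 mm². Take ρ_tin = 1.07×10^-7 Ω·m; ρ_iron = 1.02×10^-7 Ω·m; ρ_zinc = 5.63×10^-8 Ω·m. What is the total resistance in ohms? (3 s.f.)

1.23 Ω

Seg 1: A = π(d/2)² = π(7.7500e-04 m)² = 1.887e-06 m²
R_1 = (1.07×10^-7)(19.7)/(1.887e-06) = 1.117 Ω
Seg 2: A = π(d/2)² = π(1.7750e-03 m)² = 9.898e-06 m²
R_2 = (1.02×10^-7)(6.85)/(9.898e-06) = 0.07059 Ω
Seg 3: A = 7.66 mm² = 7.660e-06 m²
R_3 = (5.63×10^-8)(5.17)/(7.660e-06) = 0.038 Ω
R_total = R_1 + R_2 + R_3 = 1.23 Ω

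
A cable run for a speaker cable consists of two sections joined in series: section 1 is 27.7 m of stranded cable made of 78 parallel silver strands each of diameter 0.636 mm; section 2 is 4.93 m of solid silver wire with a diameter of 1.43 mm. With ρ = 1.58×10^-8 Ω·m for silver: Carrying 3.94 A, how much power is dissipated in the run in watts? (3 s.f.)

1.03 W

Section 1: A_strand = π(3.1800e-04)² = 3.177e-07 m²; R₁ = ρL/(N·A_s) = (1.58×10^-8)(27.7)/(78×3.177e-07) = 0.01766 Ω
Section 2: A = π(d/2)² = π(7.1500e-04 m)² = 1.606e-06 m²
R₂ = (1.58×10^-8)(4.93)/(1.606e-06) = 0.0485 Ω
R = R₁ + R₂ = 0.06616 Ω
P = I²R = (3.94)² × 0.06616 = 1.03 W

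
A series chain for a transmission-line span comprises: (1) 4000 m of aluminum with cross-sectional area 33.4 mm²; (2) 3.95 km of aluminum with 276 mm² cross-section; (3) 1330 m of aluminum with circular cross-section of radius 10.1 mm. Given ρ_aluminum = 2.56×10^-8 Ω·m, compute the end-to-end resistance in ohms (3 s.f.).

3.54 Ω

Seg 1: A = 33.4 mm² = 3.340e-05 m²
R_1 = (2.56×10^-8)(4000)/(3.340e-05) = 3.066 Ω
Seg 2: A = 276 mm² = 2.760e-04 m²
R_2 = (2.56×10^-8)(3950)/(2.760e-04) = 0.3664 Ω
Seg 3: A = πr² = π(1.0100e-02 m)² = 3.205e-04 m²
R_3 = (2.56×10^-8)(1330)/(3.205e-04) = 0.1062 Ω
R_total = R_1 + R_2 + R_3 = 3.54 Ω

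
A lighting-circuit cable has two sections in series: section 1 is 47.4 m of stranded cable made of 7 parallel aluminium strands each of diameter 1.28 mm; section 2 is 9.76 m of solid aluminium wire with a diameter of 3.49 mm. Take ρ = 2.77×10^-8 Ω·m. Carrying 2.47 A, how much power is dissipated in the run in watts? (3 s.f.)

1.06 W

Section 1: A_strand = π(6.4000e-04)² = 1.287e-06 m²; R₁ = ρL/(N·A_s) = (2.77×10^-8)(47.4)/(7×1.287e-06) = 0.1458 Ω
Section 2: A = π(d/2)² = π(1.7450e-03 m)² = 9.566e-06 m²
R₂ = (2.77×10^-8)(9.76)/(9.566e-06) = 0.02826 Ω
R = R₁ + R₂ = 0.174 Ω
P = I²R = (2.47)² × 0.174 = 1.06 W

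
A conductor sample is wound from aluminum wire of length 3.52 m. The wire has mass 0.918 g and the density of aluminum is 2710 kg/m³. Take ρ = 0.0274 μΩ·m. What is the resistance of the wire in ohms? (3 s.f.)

ρ = 0.0274 μΩ·m = 2.74×10^-8 Ω·m
A = m/(density·L) = 9.180×10^-4/(2710×3.52) = 9.6234e-08 m²
R = ρL/A = (2.74×10^-8)(3.52)/(9.6234e-08) = 1.00 Ω

1.00 Ω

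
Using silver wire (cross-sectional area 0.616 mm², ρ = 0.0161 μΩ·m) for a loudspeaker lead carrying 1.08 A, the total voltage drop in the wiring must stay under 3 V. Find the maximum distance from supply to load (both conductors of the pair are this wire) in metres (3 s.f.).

ρ = 0.0161 μΩ·m = 1.61×10^-8 Ω·m
A = 0.616 mm² = 6.160e-07 m²
L_max = V_max·A/(2·ρI) = (3)(6.160e-07)/(2×1.61×10^-8×1.08) = 53.1 m

53.1 m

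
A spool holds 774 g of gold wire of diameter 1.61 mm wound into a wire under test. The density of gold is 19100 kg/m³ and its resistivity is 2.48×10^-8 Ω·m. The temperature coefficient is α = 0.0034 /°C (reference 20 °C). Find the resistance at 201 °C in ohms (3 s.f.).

A = π(d/2)² = π(8.0500e-04 m)² = 2.0358e-06 m²
L = m/(density·A) = 0.774/(19100×2.0358e-06) = 19.91 m
R = ρL/A = (2.48×10^-8)(19.91)/(2.0358e-06) = 0.2425 Ω
R(201 °C) = 0.2425 × (1 + 0.0034×181) = 0.392 Ω

0.392 Ω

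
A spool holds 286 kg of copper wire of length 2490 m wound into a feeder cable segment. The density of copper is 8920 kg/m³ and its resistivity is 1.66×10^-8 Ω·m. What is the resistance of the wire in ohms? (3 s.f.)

3.21 Ω

A = m/(density·L) = 286/(8920×2490) = 1.2877e-05 m²
R = ρL/A = (1.66×10^-8)(2490)/(1.2877e-05) = 3.21 Ω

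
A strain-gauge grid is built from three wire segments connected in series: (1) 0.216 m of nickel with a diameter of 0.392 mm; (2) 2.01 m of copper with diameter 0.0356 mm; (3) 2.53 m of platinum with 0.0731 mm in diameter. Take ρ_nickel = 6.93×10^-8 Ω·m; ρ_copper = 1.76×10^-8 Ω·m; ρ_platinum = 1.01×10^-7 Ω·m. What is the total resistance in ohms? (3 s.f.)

96.6 Ω

Seg 1: A = π(d/2)² = π(1.9600e-04 m)² = 1.207e-07 m²
R_1 = (6.93×10^-8)(0.216)/(1.207e-07) = 0.124 Ω
Seg 2: A = π(d/2)² = π(1.7800e-05 m)² = 9.954e-10 m²
R_2 = (1.76×10^-8)(2.01)/(9.954e-10) = 35.54 Ω
Seg 3: A = π(d/2)² = π(3.6550e-05 m)² = 4.197e-09 m²
R_3 = (1.01×10^-7)(2.53)/(4.197e-09) = 60.89 Ω
R_total = R_1 + R_2 + R_3 = 96.6 Ω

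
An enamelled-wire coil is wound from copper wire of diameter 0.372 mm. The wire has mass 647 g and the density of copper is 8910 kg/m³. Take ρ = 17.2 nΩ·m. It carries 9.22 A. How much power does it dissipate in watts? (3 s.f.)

8990 W

ρ = 17.2 nΩ·m = 1.72×10^-8 Ω·m
A = π(d/2)² = π(1.8600e-04 m)² = 1.0869e-07 m²
L = m/(density·A) = 0.647/(8910×1.0869e-07) = 668.1 m
R = ρL/A = (1.72×10^-8)(668.1)/(1.0869e-07) = 105.7 Ω
P = I²R = (9.22)² × 105.7 = 8990 W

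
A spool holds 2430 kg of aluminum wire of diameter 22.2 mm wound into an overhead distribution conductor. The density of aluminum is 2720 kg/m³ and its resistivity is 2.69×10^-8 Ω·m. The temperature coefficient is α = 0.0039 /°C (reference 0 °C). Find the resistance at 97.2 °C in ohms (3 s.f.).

A = π(d/2)² = π(1.1100e-02 m)² = 3.8708e-04 m²
L = m/(density·A) = 2430/(2720×3.8708e-04) = 2308 m
R = ρL/A = (2.69×10^-8)(2308)/(3.8708e-04) = 0.1604 Ω
R(97.2 °C) = 0.1604 × (1 + 0.0039×97.2) = 0.221 Ω

0.221 Ω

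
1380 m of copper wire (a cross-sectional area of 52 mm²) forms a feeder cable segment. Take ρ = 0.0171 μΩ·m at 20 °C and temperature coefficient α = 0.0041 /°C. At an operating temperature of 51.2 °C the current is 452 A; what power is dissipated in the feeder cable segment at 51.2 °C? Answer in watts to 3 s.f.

1.05×10^5 W

ρ = 0.0171 μΩ·m = 1.71×10^-8 Ω·m
A = 52 mm² = 5.200e-05 m²
R₍20₎ = ρL/A = (1.71×10^-8)(1380)/(5.200e-05) = 0.4538 Ω
R₍51.2₎ = R₍20₎(1 + αΔT) = 0.4538 × (1 + 0.0041×31.2) = 0.5119 Ω
P = I²R = (452)² × 0.5119 = 1.05×10^5 W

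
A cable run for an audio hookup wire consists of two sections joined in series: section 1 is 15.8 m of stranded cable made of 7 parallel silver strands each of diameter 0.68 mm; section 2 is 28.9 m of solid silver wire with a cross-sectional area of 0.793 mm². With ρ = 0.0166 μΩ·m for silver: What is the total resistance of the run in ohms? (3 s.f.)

ρ = 0.0166 μΩ·m = 1.66×10^-8 Ω·m
Section 1: A_strand = π(3.4000e-04)² = 3.632e-07 m²; R₁ = ρL/(N·A_s) = (1.66×10^-8)(15.8)/(7×3.632e-07) = 0.1032 Ω
Section 2: A = 0.793 mm² = 7.930e-07 m²
R₂ = (1.66×10^-8)(28.9)/(7.930e-07) = 0.605 Ω
R = R₁ + R₂ = 0.708 Ω

0.708 Ω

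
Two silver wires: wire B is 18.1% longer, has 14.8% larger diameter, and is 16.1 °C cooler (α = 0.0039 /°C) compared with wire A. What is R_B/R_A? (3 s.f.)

R ∝ ρL/d² with ρ ∝ (1+αΔT), so R_B/R_A = (1 + 18.1/100) × (1 + 14.8/100)⁻² × (1 − 0.0039×16.1)
= 1.181 × 0.7588 × 0.9372 = 0.840

0.840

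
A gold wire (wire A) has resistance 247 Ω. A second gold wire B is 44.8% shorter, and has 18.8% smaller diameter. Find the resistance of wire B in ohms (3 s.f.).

207 Ω

R ∝ L/d², so R_B/R_A = (1 − 44.8/100) × (1 − 18.8/100)⁻²
= 0.552 × 1.517 = 0.8372
R_B = 0.8372 × 247 = 207 Ω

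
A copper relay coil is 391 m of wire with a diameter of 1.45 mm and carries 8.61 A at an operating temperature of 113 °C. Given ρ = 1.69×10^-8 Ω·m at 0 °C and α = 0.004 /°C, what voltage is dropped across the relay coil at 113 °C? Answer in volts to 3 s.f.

50.0 V

A = π(d/2)² = π(7.2500e-04 m)² = 1.651e-06 m²
R₍0₎ = ρL/A = (1.69×10^-8)(391)/(1.651e-06) = 4.002 Ω
R₍113₎ = R₍0₎(1 + αΔT) = 4.002 × (1 + 0.004×113) = 5.81 Ω
V = IR = 8.61 × 5.81 = 50.0 V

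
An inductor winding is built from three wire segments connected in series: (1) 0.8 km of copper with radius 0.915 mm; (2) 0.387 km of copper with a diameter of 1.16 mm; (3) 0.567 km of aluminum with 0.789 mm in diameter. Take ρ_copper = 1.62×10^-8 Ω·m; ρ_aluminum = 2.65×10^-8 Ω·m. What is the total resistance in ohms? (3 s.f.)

41.6 Ω

Seg 1: A = πr² = π(9.1500e-04 m)² = 2.630e-06 m²
R_1 = (1.62×10^-8)(800)/(2.630e-06) = 4.927 Ω
Seg 2: A = π(d/2)² = π(5.8000e-04 m)² = 1.057e-06 m²
R_2 = (1.62×10^-8)(387)/(1.057e-06) = 5.932 Ω
Seg 3: A = π(d/2)² = π(3.9450e-04 m)² = 4.889e-07 m²
R_3 = (2.65×10^-8)(567)/(4.889e-07) = 30.73 Ω
R_total = R_1 + R_2 + R_3 = 41.6 Ω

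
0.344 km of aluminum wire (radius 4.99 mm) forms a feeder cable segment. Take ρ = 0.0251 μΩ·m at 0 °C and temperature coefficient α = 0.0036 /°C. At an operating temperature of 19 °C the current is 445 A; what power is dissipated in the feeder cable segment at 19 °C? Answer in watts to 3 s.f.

23400 W

ρ = 0.0251 μΩ·m = 2.51×10^-8 Ω·m
A = πr² = π(4.9900e-03 m)² = 7.823e-05 m²
R₍0₎ = ρL/A = (2.51×10^-8)(344)/(7.823e-05) = 0.1104 Ω
R₍19₎ = R₍0₎(1 + αΔT) = 0.1104 × (1 + 0.0036×19) = 0.1179 Ω
P = I²R = (445)² × 0.1179 = 23400 W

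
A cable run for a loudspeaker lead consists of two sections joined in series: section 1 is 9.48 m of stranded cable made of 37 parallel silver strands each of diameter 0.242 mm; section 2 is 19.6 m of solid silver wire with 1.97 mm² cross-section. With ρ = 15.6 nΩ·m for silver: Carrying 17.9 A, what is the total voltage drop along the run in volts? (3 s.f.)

ρ = 15.6 nΩ·m = 1.56×10^-8 Ω·m
Section 1: A_strand = π(1.2100e-04)² = 4.600e-08 m²; R₁ = ρL/(N·A_s) = (1.56×10^-8)(9.48)/(37×4.600e-08) = 0.0869 Ω
Section 2: A = 1.97 mm² = 1.970e-06 m²
R₂ = (1.56×10^-8)(19.6)/(1.970e-06) = 0.1552 Ω
R = R₁ + R₂ = 0.2421 Ω
V = IR = 17.9 × 0.2421 = 4.33 V

4.33 V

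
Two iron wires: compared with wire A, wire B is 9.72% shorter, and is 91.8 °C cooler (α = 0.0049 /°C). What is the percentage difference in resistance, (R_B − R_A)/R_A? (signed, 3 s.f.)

-50.3%

R ∝ ρL/d² with ρ ∝ (1+αΔT), so R_B/R_A = (1 − 9.72/100) × (1 − 0.0049×91.8)
= 0.9028 × 0.5502 = 0.4967
(R_B − R_A)/R_A = 0.4967 − 1 = -50.3%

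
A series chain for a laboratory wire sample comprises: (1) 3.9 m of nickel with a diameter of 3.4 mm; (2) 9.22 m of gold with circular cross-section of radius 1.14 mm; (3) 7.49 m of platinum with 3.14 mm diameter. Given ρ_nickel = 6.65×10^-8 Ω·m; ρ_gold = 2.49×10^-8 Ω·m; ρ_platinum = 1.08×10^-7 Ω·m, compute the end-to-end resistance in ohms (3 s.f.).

Seg 1: A = π(d/2)² = π(1.7000e-03 m)² = 9.079e-06 m²
R_1 = (6.65×10^-8)(3.9)/(9.079e-06) = 0.02857 Ω
Seg 2: A = πr² = π(1.1400e-03 m)² = 4.083e-06 m²
R_2 = (2.49×10^-8)(9.22)/(4.083e-06) = 0.05623 Ω
Seg 3: A = π(d/2)² = π(1.5700e-03 m)² = 7.744e-06 m²
R_3 = (1.08×10^-7)(7.49)/(7.744e-06) = 0.1045 Ω
R_total = R_1 + R_2 + R_3 = 0.189 Ω

0.189 Ω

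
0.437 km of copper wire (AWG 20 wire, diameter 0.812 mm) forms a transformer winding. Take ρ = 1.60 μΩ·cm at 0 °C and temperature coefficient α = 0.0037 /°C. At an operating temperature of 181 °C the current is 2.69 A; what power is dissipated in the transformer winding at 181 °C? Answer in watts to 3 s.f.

ρ = 1.60 μΩ·cm = 1.60×10^-8 Ω·m
A = π(0.812/2 mm)² = π(4.0600e-04 m)² = 5.178e-07 m²
R₍0₎ = ρL/A = (1.60×10^-8)(437)/(5.178e-07) = 13.5 Ω
R₍181₎ = R₍0₎(1 + αΔT) = 13.5 × (1 + 0.0037×181) = 22.54 Ω
P = I²R = (2.69)² × 22.54 = 163 W

163 W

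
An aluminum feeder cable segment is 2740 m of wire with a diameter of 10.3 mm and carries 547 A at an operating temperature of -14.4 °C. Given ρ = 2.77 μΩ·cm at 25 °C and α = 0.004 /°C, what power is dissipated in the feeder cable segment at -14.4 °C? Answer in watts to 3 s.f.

ρ = 2.77 μΩ·cm = 2.77×10^-8 Ω·m
A = π(d/2)² = π(5.1500e-03 m)² = 8.332e-05 m²
R₍25₎ = ρL/A = (2.77×10^-8)(2740)/(8.332e-05) = 0.9109 Ω
R₍-14.4₎ = R₍25₎(1 + αΔT) = 0.9109 × (1 + 0.004×-39.4) = 0.7673 Ω
P = I²R = (547)² × 0.7673 = 2.30×10^5 W

2.30×10^5 W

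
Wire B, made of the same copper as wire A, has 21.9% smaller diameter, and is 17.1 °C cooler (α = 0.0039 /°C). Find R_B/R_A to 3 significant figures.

R ∝ ρL/d² with ρ ∝ (1+αΔT), so R_B/R_A = (1 − 21.9/100)⁻² × (1 − 0.0039×17.1)
= 1.639 × 0.9333 = 1.53

1.53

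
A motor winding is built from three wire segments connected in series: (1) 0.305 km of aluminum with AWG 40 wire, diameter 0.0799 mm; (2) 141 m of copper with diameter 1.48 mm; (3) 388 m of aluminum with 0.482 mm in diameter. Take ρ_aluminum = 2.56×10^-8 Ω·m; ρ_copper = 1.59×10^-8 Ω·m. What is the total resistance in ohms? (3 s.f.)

1610 Ω

Seg 1: A = π(0.0799/2 mm)² = π(3.9950e-05 m)² = 5.014e-09 m²
R_1 = (2.56×10^-8)(305)/(5.014e-09) = 1557 Ω
Seg 2: A = π(d/2)² = π(7.4000e-04 m)² = 1.720e-06 m²
R_2 = (1.59×10^-8)(141)/(1.720e-06) = 1.303 Ω
Seg 3: A = π(d/2)² = π(2.4100e-04 m)² = 1.825e-07 m²
R_3 = (2.56×10^-8)(388)/(1.825e-07) = 54.44 Ω
R_total = R_1 + R_2 + R_3 = 1610 Ω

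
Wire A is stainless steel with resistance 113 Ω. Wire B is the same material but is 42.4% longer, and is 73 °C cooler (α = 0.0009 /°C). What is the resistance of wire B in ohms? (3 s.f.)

R ∝ ρL/d² with ρ ∝ (1+αΔT), so R_B/R_A = (1 + 42.4/100) × (1 − 0.0009×73)
= 1.424 × 0.9343 = 1.33
R_B = 1.33 × 113 = 150 Ω

150 Ω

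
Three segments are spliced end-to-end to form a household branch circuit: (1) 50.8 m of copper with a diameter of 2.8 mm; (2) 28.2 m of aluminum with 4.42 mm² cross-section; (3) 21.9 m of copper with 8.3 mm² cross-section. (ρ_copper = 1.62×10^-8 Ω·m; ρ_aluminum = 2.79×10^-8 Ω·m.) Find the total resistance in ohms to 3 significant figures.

Seg 1: A = π(d/2)² = π(1.4000e-03 m)² = 6.158e-06 m²
R_1 = (1.62×10^-8)(50.8)/(6.158e-06) = 0.1337 Ω
Seg 2: A = 4.42 mm² = 4.420e-06 m²
R_2 = (2.79×10^-8)(28.2)/(4.420e-06) = 0.178 Ω
Seg 3: A = 8.3 mm² = 8.300e-06 m²
R_3 = (1.62×10^-8)(21.9)/(8.300e-06) = 0.04274 Ω
R_total = R_1 + R_2 + R_3 = 0.354 Ω

0.354 Ω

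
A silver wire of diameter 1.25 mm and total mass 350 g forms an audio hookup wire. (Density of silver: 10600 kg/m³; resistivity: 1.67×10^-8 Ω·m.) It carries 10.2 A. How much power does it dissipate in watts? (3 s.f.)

38.1 W

A = π(d/2)² = π(6.2500e-04 m)² = 1.2272e-06 m²
L = m/(density·A) = 0.35/(10600×1.2272e-06) = 26.91 m
R = ρL/A = (1.67×10^-8)(26.91)/(1.2272e-06) = 0.3661 Ω
P = I²R = (10.2)² × 0.3661 = 38.1 W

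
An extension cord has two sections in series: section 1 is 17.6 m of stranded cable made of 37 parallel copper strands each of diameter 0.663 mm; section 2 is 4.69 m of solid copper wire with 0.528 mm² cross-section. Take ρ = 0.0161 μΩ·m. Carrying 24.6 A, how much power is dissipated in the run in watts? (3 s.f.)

ρ = 0.0161 μΩ·m = 1.61×10^-8 Ω·m
Section 1: A_strand = π(3.3150e-04)² = 3.452e-07 m²; R₁ = ρL/(N·A_s) = (1.61×10^-8)(17.6)/(37×3.452e-07) = 0.02218 Ω
Section 2: A = 0.528 mm² = 5.280e-07 m²
R₂ = (1.61×10^-8)(4.69)/(5.280e-07) = 0.143 Ω
R = R₁ + R₂ = 0.1652 Ω
P = I²R = (24.6)² × 0.1652 = 100 W

100 W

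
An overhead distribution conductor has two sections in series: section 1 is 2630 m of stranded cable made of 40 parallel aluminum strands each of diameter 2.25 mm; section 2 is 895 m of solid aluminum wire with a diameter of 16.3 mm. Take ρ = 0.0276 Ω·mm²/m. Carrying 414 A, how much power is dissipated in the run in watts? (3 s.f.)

ρ = 0.0276 Ω·mm²/m = 2.76×10^-8 Ω·m
Section 1: A_strand = π(1.1250e-03)² = 3.976e-06 m²; R₁ = ρL/(N·A_s) = (2.76×10^-8)(2630)/(40×3.976e-06) = 0.4564 Ω
Section 2: A = π(d/2)² = π(8.1500e-03 m)² = 2.087e-04 m²
R₂ = (2.76×10^-8)(895)/(2.087e-04) = 0.1184 Ω
R = R₁ + R₂ = 0.5748 Ω
P = I²R = (414)² × 0.5748 = 98500 W

98500 W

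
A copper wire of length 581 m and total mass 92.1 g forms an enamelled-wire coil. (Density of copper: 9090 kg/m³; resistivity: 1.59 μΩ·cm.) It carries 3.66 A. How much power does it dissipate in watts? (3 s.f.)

ρ = 1.59 μΩ·cm = 1.59×10^-8 Ω·m
A = m/(density·L) = 0.0921/(9090×581) = 1.7439e-08 m²
R = ρL/A = (1.59×10^-8)(581)/(1.7439e-08) = 529.7 Ω
P = I²R = (3.66)² × 529.7 = 7100 W

7100 W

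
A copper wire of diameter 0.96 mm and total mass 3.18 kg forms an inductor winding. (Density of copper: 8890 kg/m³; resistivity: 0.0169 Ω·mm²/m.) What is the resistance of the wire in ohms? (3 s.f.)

ρ = 0.0169 Ω·mm²/m = 1.69×10^-8 Ω·m
A = π(d/2)² = π(4.8000e-04 m)² = 7.2382e-07 m²
L = m/(density·A) = 3.18/(8890×7.2382e-07) = 494.2 m
R = ρL/A = (1.69×10^-8)(494.2)/(7.2382e-07) = 11.5 Ω

11.5 Ω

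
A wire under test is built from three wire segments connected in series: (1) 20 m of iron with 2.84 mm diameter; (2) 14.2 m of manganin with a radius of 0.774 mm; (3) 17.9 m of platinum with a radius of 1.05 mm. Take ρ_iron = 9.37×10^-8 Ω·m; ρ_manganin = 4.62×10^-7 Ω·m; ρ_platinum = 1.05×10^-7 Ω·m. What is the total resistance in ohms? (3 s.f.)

4.32 Ω

Seg 1: A = π(d/2)² = π(1.4200e-03 m)² = 6.335e-06 m²
R_1 = (9.37×10^-8)(20)/(6.335e-06) = 0.2958 Ω
Seg 2: A = πr² = π(7.7400e-04 m)² = 1.882e-06 m²
R_2 = (4.62×10^-7)(14.2)/(1.882e-06) = 3.486 Ω
Seg 3: A = πr² = π(1.0500e-03 m)² = 3.464e-06 m²
R_3 = (1.05×10^-7)(17.9)/(3.464e-06) = 0.5426 Ω
R_total = R_1 + R_2 + R_3 = 4.32 Ω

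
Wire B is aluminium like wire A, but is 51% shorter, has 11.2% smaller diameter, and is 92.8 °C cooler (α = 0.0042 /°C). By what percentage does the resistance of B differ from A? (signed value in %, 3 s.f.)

R ∝ ρL/d² with ρ ∝ (1+αΔT), so R_B/R_A = (1 − 51/100) × (1 − 11.2/100)⁻² × (1 − 0.0042×92.8)
= 0.49 × 1.268 × 0.6102 = 0.3792
(R_B − R_A)/R_A = 0.3792 − 1 = -62.1%

-62.1%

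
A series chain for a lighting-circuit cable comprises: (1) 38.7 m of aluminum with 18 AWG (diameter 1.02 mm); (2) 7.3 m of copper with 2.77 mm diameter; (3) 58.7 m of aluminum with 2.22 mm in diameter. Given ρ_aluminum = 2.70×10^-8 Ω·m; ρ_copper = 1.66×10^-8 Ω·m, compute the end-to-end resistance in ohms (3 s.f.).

Seg 1: A = π(1.02/2 mm)² = π(5.1000e-04 m)² = 8.171e-07 m²
R_1 = (2.70×10^-8)(38.7)/(8.171e-07) = 1.279 Ω
Seg 2: A = π(d/2)² = π(1.3850e-03 m)² = 6.026e-06 m²
R_2 = (1.66×10^-8)(7.3)/(6.026e-06) = 0.02011 Ω
Seg 3: A = π(d/2)² = π(1.1100e-03 m)² = 3.871e-06 m²
R_3 = (2.70×10^-8)(58.7)/(3.871e-06) = 0.4095 Ω
R_total = R_1 + R_2 + R_3 = 1.71 Ω

1.71 Ω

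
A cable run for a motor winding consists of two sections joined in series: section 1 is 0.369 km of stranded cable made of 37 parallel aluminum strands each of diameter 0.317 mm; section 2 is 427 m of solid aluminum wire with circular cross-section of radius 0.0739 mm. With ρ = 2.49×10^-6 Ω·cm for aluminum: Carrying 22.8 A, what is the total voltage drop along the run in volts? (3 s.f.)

14200 V

ρ = 2.49×10^-6 Ω·cm = 2.49×10^-8 Ω·m
Section 1: A_strand = π(1.5850e-04)² = 7.892e-08 m²; R₁ = ρL/(N·A_s) = (2.49×10^-8)(369)/(37×7.892e-08) = 3.146 Ω
Section 2: A = πr² = π(7.3900e-05 m)² = 1.716e-08 m²
R₂ = (2.49×10^-8)(427)/(1.716e-08) = 619.7 Ω
R = R₁ + R₂ = 622.9 Ω
V = IR = 22.8 × 622.9 = 14200 V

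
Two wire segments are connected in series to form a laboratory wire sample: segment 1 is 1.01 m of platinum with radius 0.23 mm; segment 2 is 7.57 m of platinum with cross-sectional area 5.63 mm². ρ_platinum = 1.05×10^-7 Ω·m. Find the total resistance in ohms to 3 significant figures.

Segment 1: A = πr² = π(2.3000e-04 m)² = 1.662e-07 m²
R₁ = ρL/A = (1.05×10^-7)(1.01)/(1.662e-07) = 0.6381 Ω
Segment 2: A = 5.63 mm² = 5.630e-06 m²
R₂ = (1.05×10^-7)(7.57)/(5.630e-06) = 0.1412 Ω
R = R₁ + R₂ = 0.779 Ω

0.779 Ω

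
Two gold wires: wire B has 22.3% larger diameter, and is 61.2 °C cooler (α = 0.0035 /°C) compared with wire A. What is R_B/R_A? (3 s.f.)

R ∝ ρL/d² with ρ ∝ (1+αΔT), so R_B/R_A = (1 + 22.3/100)⁻² × (1 − 0.0035×61.2)
= 0.6686 × 0.7858 = 0.525

0.525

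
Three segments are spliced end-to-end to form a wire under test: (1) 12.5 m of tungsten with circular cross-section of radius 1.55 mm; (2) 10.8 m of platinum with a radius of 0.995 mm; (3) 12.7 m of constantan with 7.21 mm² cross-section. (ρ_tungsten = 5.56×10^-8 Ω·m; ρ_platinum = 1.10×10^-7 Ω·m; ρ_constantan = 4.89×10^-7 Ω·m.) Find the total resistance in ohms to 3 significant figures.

Seg 1: A = πr² = π(1.5500e-03 m)² = 7.548e-06 m²
R_1 = (5.56×10^-8)(12.5)/(7.548e-06) = 0.09208 Ω
Seg 2: A = πr² = π(9.9500e-04 m)² = 3.110e-06 m²
R_2 = (1.10×10^-7)(10.8)/(3.110e-06) = 0.382 Ω
Seg 3: A = 7.21 mm² = 7.210e-06 m²
R_3 = (4.89×10^-7)(12.7)/(7.210e-06) = 0.8613 Ω
R_total = R_1 + R_2 + R_3 = 1.34 Ω

1.34 Ω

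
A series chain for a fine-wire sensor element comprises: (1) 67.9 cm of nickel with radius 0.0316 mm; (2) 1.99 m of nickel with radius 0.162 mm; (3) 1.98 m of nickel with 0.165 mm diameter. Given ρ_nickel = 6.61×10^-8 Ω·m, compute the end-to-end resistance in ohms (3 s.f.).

22.0 Ω

Seg 1: A = πr² = π(3.1600e-05 m)² = 3.137e-09 m²
R_1 = (6.61×10^-8)(0.679)/(3.137e-09) = 14.31 Ω
Seg 2: A = πr² = π(1.6200e-04 m)² = 8.245e-08 m²
R_2 = (6.61×10^-8)(1.99)/(8.245e-08) = 1.595 Ω
Seg 3: A = π(d/2)² = π(8.2500e-05 m)² = 2.138e-08 m²
R_3 = (6.61×10^-8)(1.98)/(2.138e-08) = 6.121 Ω
R_total = R_1 + R_2 + R_3 = 22.0 Ω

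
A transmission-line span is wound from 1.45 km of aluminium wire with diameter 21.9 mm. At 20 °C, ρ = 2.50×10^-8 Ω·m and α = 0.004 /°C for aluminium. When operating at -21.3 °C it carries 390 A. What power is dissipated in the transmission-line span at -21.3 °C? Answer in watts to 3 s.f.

12200 W

A = π(d/2)² = π(1.0950e-02 m)² = 3.767e-04 m²
R₍20₎ = ρL/A = (2.50×10^-8)(1450)/(3.767e-04) = 0.09623 Ω
R₍-21.3₎ = R₍20₎(1 + αΔT) = 0.09623 × (1 + 0.004×-41.3) = 0.08034 Ω
P = I²R = (390)² × 0.08034 = 12200 W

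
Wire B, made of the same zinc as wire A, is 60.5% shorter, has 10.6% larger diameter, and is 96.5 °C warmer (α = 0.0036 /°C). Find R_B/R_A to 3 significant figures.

0.435

R ∝ ρL/d² with ρ ∝ (1+αΔT), so R_B/R_A = (1 − 60.5/100) × (1 + 10.6/100)⁻² × (1 + 0.0036×96.5)
= 0.395 × 0.8175 × 1.347 = 0.435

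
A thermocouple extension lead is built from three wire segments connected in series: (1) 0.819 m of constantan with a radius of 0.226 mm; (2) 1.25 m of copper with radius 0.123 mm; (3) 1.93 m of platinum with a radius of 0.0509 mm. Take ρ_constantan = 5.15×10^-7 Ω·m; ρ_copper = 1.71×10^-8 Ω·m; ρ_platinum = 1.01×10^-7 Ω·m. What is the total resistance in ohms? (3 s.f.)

27.0 Ω

Seg 1: A = πr² = π(2.2600e-04 m)² = 1.605e-07 m²
R_1 = (5.15×10^-7)(0.819)/(1.605e-07) = 2.629 Ω
Seg 2: A = πr² = π(1.2300e-04 m)² = 4.753e-08 m²
R_2 = (1.71×10^-8)(1.25)/(4.753e-08) = 0.4497 Ω
Seg 3: A = πr² = π(5.0900e-05 m)² = 8.139e-09 m²
R_3 = (1.01×10^-7)(1.93)/(8.139e-09) = 23.95 Ω
R_total = R_1 + R_2 + R_3 = 27.0 Ω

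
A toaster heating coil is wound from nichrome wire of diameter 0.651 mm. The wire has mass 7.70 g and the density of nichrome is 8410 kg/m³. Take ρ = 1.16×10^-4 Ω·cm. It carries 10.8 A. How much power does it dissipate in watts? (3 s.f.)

ρ = 1.16×10^-4 Ω·cm = 1.16×10^-6 Ω·m
A = π(d/2)² = π(3.2550e-04 m)² = 3.3285e-07 m²
L = m/(density·A) = 0.0077/(8410×3.3285e-07) = 2.751 m
R = ρL/A = (1.16×10^-6)(2.751)/(3.3285e-07) = 9.586 Ω
P = I²R = (10.8)² × 9.586 = 1120 W

1120 W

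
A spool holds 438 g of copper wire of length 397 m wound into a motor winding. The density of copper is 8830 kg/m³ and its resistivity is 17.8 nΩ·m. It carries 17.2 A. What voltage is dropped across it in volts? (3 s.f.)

ρ = 17.8 nΩ·m = 1.78×10^-8 Ω·m
A = m/(density·L) = 0.438/(8830×397) = 1.2495e-07 m²
R = ρL/A = (1.78×10^-8)(397)/(1.2495e-07) = 56.56 Ω
V = IR = 17.2 × 56.56 = 973 V

973 V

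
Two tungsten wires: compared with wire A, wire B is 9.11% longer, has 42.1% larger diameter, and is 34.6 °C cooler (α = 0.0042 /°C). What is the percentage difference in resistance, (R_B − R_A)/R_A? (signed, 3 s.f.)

-53.8%

R ∝ ρL/d² with ρ ∝ (1+αΔT), so R_B/R_A = (1 + 9.11/100) × (1 + 42.1/100)⁻² × (1 − 0.0042×34.6)
= 1.091 × 0.4952 × 0.8547 = 0.4618
(R_B − R_A)/R_A = 0.4618 − 1 = -53.8%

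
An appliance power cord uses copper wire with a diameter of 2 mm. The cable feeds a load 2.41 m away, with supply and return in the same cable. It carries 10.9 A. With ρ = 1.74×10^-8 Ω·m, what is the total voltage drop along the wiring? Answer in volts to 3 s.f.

A = π(d/2)² = π(1.0000e-03 m)² = 3.142e-06 m²
Total conductor length (both ways) L = 2 × 2.41 = 4.82 m
R = ρL/A = (1.74×10^-8)(4.82)/(3.142e-06) = 0.0267 Ω
V = IR = 10.9 × 0.0267 = 0.291 V

0.291 V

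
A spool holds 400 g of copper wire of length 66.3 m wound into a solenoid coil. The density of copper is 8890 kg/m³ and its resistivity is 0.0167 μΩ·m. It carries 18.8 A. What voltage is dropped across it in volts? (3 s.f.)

30.7 V

ρ = 0.0167 μΩ·m = 1.67×10^-8 Ω·m
A = m/(density·L) = 0.4/(8890×66.3) = 6.7865e-07 m²
R = ρL/A = (1.67×10^-8)(66.3)/(6.7865e-07) = 1.631 Ω
V = IR = 18.8 × 1.631 = 30.7 V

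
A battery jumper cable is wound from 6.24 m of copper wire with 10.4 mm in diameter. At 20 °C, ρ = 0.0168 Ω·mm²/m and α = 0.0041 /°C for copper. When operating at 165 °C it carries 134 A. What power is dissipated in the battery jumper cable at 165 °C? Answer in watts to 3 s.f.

ρ = 0.0168 Ω·mm²/m = 1.68×10^-8 Ω·m
A = π(d/2)² = π(5.2000e-03 m)² = 8.495e-05 m²
R₍20₎ = ρL/A = (1.68×10^-8)(6.24)/(8.495e-05) = 0.001234 Ω
R₍165₎ = R₍20₎(1 + αΔT) = 0.001234 × (1 + 0.0041×145) = 0.001968 Ω
P = I²R = (134)² × 0.001968 = 35.3 W

35.3 W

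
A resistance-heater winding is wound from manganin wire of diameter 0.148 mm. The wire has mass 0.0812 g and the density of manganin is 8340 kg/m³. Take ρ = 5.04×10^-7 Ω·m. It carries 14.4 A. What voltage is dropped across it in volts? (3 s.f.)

A = π(d/2)² = π(7.4000e-05 m)² = 1.7203e-08 m²
L = m/(density·A) = 8.120×10^-5/(8340×1.7203e-08) = 0.5659 m
R = ρL/A = (5.04×10^-7)(0.5659)/(1.7203e-08) = 16.58 Ω
V = IR = 14.4 × 16.58 = 239 V

239 V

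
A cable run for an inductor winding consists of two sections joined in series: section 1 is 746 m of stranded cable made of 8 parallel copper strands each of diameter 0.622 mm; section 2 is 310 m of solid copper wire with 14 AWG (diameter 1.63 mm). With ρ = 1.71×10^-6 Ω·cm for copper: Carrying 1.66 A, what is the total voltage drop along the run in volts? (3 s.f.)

12.9 V

ρ = 1.71×10^-6 Ω·cm = 1.71×10^-8 Ω·m
Section 1: A_strand = π(3.1100e-04)² = 3.039e-07 m²; R₁ = ρL/(N·A_s) = (1.71×10^-8)(746)/(8×3.039e-07) = 5.248 Ω
Section 2: A = π(1.63/2 mm)² = π(8.1500e-04 m)² = 2.087e-06 m²
R₂ = (1.71×10^-8)(310)/(2.087e-06) = 2.54 Ω
R = R₁ + R₂ = 7.788 Ω
V = IR = 1.66 × 7.788 = 12.9 V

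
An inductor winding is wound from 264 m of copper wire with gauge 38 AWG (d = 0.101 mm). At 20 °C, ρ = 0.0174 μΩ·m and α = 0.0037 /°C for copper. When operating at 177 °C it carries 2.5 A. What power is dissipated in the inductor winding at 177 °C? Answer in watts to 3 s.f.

5670 W

ρ = 0.0174 μΩ·m = 1.74×10^-8 Ω·m
A = π(0.101/2 mm)² = π(5.0500e-05 m)² = 8.012e-09 m²
R₍20₎ = ρL/A = (1.74×10^-8)(264)/(8.012e-09) = 573.4 Ω
R₍177₎ = R₍20₎(1 + αΔT) = 573.4 × (1 + 0.0037×157) = 906.4 Ω
P = I²R = (2.5)² × 906.4 = 5670 W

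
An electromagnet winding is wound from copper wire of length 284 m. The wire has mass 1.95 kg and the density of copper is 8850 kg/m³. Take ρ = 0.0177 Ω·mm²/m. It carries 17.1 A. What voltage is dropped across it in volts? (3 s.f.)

111 V

ρ = 0.0177 Ω·mm²/m = 1.77×10^-8 Ω·m
A = m/(density·L) = 1.95/(8850×284) = 7.7584e-07 m²
R = ρL/A = (1.77×10^-8)(284)/(7.7584e-07) = 6.479 Ω
V = IR = 17.1 × 6.479 = 111 V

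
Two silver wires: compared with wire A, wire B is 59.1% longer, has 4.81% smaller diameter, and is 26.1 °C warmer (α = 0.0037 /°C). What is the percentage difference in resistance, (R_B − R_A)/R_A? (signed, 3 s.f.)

92.5%

R ∝ ρL/d² with ρ ∝ (1+αΔT), so R_B/R_A = (1 + 59.1/100) × (1 − 4.81/100)⁻² × (1 + 0.0037×26.1)
= 1.591 × 1.104 × 1.097 = 1.925
(R_B − R_A)/R_A = 1.925 − 1 = 92.5%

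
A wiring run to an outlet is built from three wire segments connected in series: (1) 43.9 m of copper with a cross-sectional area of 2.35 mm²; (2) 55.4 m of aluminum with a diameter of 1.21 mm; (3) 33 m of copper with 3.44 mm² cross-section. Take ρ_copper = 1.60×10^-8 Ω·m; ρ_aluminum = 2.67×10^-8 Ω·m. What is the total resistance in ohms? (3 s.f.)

1.74 Ω

Seg 1: A = 2.35 mm² = 2.350e-06 m²
R_1 = (1.60×10^-8)(43.9)/(2.350e-06) = 0.2989 Ω
Seg 2: A = π(d/2)² = π(6.0500e-04 m)² = 1.150e-06 m²
R_2 = (2.67×10^-8)(55.4)/(1.150e-06) = 1.286 Ω
Seg 3: A = 3.44 mm² = 3.440e-06 m²
R_3 = (1.60×10^-8)(33)/(3.440e-06) = 0.1535 Ω
R_total = R_1 + R_2 + R_3 = 1.74 Ω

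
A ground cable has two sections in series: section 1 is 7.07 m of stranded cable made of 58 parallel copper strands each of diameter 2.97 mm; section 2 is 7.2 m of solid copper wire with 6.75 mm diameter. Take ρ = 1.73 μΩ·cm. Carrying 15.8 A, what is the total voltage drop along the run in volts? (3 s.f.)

ρ = 1.73 μΩ·cm = 1.73×10^-8 Ω·m
Section 1: A_strand = π(1.4850e-03)² = 6.928e-06 m²; R₁ = ρL/(N·A_s) = (1.73×10^-8)(7.07)/(58×6.928e-06) = 3.044×10^-4 Ω
Section 2: A = π(d/2)² = π(3.3750e-03 m)² = 3.578e-05 m²
R₂ = (1.73×10^-8)(7.2)/(3.578e-05) = 0.003481 Ω
R = R₁ + R₂ = 0.003785 Ω
V = IR = 15.8 × 0.003785 = 0.0598 V

0.0598 V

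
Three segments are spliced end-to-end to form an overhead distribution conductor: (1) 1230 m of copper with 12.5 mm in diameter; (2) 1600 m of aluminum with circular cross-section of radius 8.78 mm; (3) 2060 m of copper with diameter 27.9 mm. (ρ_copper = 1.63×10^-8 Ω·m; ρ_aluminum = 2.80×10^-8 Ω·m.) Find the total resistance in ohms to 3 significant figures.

0.403 Ω

Seg 1: A = π(d/2)² = π(6.2500e-03 m)² = 1.227e-04 m²
R_1 = (1.63×10^-8)(1230)/(1.227e-04) = 0.1634 Ω
Seg 2: A = πr² = π(8.7800e-03 m)² = 2.422e-04 m²
R_2 = (2.80×10^-8)(1600)/(2.422e-04) = 0.185 Ω
Seg 3: A = π(d/2)² = π(1.3950e-02 m)² = 6.114e-04 m²
R_3 = (1.63×10^-8)(2060)/(6.114e-04) = 0.05492 Ω
R_total = R_1 + R_2 + R_3 = 0.403 Ω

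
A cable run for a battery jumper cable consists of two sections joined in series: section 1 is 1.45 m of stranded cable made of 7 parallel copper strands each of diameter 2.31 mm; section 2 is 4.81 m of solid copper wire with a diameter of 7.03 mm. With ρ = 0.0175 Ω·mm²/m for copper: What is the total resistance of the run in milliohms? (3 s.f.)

ρ = 0.0175 Ω·mm²/m = 1.75×10^-8 Ω·m
Section 1: A_strand = π(1.1550e-03)² = 4.191e-06 m²; R₁ = ρL/(N·A_s) = (1.75×10^-8)(1.45)/(7×4.191e-06) = 8.650×10^-4 Ω
Section 2: A = π(d/2)² = π(3.5150e-03 m)² = 3.882e-05 m²
R₂ = (1.75×10^-8)(4.81)/(3.882e-05) = 0.002169 Ω
R = R₁ + R₂ = 3.03 mΩ

3.03 mΩ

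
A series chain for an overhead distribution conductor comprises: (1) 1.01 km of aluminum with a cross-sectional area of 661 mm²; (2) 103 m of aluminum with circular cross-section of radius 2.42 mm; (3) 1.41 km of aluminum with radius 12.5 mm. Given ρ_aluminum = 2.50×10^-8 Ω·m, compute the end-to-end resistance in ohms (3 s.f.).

Seg 1: A = 661 mm² = 6.610e-04 m²
R_1 = (2.50×10^-8)(1010)/(6.610e-04) = 0.0382 Ω
Seg 2: A = πr² = π(2.4200e-03 m)² = 1.840e-05 m²
R_2 = (2.50×10^-8)(103)/(1.840e-05) = 0.14 Ω
Seg 3: A = πr² = π(1.2500e-02 m)² = 4.909e-04 m²
R_3 = (2.50×10^-8)(1410)/(4.909e-04) = 0.07181 Ω
R_total = R_1 + R_2 + R_3 = 0.250 Ω

0.250 Ω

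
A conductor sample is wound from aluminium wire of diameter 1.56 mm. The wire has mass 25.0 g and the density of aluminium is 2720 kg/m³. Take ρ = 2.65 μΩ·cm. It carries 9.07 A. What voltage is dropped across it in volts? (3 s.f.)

0.605 V

ρ = 2.65 μΩ·cm = 2.65×10^-8 Ω·m
A = π(d/2)² = π(7.8000e-04 m)² = 1.9113e-06 m²
L = m/(density·A) = 0.025/(2720×1.9113e-06) = 4.809 m
R = ρL/A = (2.65×10^-8)(4.809)/(1.9113e-06) = 0.06667 Ω
V = IR = 9.07 × 0.06667 = 0.605 V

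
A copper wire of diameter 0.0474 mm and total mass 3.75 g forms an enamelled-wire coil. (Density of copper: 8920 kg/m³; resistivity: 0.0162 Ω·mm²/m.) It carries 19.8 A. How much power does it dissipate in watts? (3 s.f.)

ρ = 0.0162 Ω·mm²/m = 1.62×10^-8 Ω·m
A = π(d/2)² = π(2.3700e-05 m)² = 1.7646e-09 m²
L = m/(density·A) = 0.00375/(8920×1.7646e-09) = 238.2 m
R = ρL/A = (1.62×10^-8)(238.2)/(1.7646e-09) = 2187 Ω
P = I²R = (19.8)² × 2187 = 8.57×10^5 W

8.57×10^5 W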